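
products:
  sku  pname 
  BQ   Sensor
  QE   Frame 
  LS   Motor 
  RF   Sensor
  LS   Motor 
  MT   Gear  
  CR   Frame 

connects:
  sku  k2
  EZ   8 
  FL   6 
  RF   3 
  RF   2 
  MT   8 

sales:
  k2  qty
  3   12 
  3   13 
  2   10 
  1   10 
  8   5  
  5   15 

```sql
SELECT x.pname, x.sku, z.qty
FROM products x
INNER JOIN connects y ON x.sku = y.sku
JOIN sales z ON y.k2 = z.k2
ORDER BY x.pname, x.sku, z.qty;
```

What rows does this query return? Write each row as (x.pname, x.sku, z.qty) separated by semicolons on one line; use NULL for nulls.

Step 1 — x INNER JOIN y on sku → 3 row(s).
Then INNER JOIN `sales z` on k2: keep only rows whose y.k2 appears in z.

(Gear, MT, 5); (Sensor, RF, 10); (Sensor, RF, 12); (Sensor, RF, 13)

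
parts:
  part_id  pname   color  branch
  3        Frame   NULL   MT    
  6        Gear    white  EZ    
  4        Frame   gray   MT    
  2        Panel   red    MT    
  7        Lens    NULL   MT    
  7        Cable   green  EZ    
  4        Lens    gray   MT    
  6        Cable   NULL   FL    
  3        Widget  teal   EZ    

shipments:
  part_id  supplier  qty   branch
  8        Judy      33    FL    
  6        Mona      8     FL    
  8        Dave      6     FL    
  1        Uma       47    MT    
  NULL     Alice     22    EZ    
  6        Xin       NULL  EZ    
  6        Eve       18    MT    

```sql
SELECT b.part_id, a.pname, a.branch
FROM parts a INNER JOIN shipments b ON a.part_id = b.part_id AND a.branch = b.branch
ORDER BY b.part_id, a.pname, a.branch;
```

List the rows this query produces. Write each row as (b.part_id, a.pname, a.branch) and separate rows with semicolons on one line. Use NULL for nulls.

(6, Cable, FL); (6, Gear, EZ)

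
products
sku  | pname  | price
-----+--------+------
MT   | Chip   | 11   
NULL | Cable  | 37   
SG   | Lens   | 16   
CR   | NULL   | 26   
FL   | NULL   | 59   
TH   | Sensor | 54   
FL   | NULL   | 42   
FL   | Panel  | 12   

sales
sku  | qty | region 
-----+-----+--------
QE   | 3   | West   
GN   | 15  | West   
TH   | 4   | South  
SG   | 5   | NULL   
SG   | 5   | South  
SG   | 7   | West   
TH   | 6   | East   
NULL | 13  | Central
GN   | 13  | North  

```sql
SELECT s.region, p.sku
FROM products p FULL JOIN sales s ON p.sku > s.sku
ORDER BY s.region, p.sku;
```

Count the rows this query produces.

FULL OUTER JOIN keeps every row from both sides; unmatched rows get NULL for the other side's columns.
Matching on p.sku > s.sku. A NULL in a compared column never satisfies the condition.
- sku=MT: 2 matching s row(s), so 2 row(s) emitted.
- sku=NULL: no s row matches, row kept with s columns NULL.
- sku=SG: 3 matching s row(s), so 3 row(s) emitted.
- sku=CR: no s row matches, row kept with s columns NULL.
- sku=FL: no s row matches, row kept with s columns NULL.
- sku=TH: 6 matching s row(s), so 6 row(s) emitted.
- sku=FL: no s row matches, row kept with s columns NULL.
- sku=FL: no s row matches, row kept with s columns NULL.
- plus 3 unmatched s row(s), each kept with NULL p columns.
Total: 11 matched + 8 padded = 19 rows.

19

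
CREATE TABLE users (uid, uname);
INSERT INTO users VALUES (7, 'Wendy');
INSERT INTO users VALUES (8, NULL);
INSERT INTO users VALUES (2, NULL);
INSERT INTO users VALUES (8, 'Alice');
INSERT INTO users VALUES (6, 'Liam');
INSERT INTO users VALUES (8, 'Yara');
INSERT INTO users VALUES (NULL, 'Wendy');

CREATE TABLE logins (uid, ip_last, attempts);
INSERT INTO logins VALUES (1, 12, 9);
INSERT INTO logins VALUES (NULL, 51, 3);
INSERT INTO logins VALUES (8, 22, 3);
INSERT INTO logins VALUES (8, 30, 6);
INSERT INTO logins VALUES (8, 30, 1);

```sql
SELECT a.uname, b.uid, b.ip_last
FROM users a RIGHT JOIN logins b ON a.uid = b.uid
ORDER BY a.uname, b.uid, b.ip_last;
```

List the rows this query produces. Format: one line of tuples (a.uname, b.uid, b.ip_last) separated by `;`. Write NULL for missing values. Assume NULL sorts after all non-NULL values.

(Alice, 8, 22); (Alice, 8, 30); (Alice, 8, 30); (Yara, 8, 22); (Yara, 8, 30); (Yara, 8, 30); (NULL, 1, 12); (NULL, 8, 22); (NULL, 8, 30); (NULL, 8, 30); (NULL, NULL, 51)

RIGHT JOIN keeps every row from `logins`; unmatched rows get NULL for `users`'s columns.
Matching on a.uid = b.uid. A NULL in a compared column never satisfies the condition.
- uid=7: no matching b row.
- uid=8: 3 matching b row(s), so 3 row(s) emitted.
- uid=2: no matching b row.
- uid=8: 3 matching b row(s), so 3 row(s) emitted.
- uid=6: no matching b row.
- uid=8: 3 matching b row(s), so 3 row(s) emitted.
- uid=NULL: no matching b row.
- plus 2 unmatched b row(s), each kept with NULL a columns.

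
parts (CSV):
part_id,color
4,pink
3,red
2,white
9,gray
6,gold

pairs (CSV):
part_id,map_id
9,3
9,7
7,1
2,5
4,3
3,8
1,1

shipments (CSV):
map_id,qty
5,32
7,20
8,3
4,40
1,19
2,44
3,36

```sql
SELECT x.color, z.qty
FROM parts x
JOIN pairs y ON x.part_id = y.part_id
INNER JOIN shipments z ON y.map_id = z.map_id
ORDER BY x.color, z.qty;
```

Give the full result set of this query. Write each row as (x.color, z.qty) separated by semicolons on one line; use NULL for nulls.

(gray, 20); (gray, 36); (pink, 36); (red, 3); (white, 32)

Evaluate left to right. First `parts x INNER JOIN pairs y` on part_id: 5 row(s).
Then INNER JOIN `shipments z` on map_id: keep only rows whose y.map_id appears in z.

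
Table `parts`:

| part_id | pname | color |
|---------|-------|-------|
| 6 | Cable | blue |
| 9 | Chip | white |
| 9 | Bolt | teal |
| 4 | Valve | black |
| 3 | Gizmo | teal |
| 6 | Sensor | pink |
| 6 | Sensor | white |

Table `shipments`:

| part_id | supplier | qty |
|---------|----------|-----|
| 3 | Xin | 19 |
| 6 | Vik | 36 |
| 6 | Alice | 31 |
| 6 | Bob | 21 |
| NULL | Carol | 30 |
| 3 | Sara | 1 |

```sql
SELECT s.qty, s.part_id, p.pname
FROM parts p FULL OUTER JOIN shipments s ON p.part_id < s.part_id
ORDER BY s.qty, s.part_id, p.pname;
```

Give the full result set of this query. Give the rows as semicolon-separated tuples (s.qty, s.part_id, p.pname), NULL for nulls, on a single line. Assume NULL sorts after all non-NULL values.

(1, 3, NULL); (19, 3, NULL); (21, 6, Gizmo); (21, 6, Valve); (30, NULL, NULL); (31, 6, Gizmo); (31, 6, Valve); (36, 6, Gizmo); (36, 6, Valve); (NULL, NULL, Bolt); (NULL, NULL, Cable); (NULL, NULL, Chip); (NULL, NULL, Sensor); (NULL, NULL, Sensor)

FULL OUTER JOIN keeps every row from both sides; unmatched rows get NULL for the other side's columns.
Matching on p.part_id < s.part_id. A NULL in a compared column never satisfies the condition.
Matched pairs: 6; unmatched p rows kept: 5; unmatched s rows kept: 3.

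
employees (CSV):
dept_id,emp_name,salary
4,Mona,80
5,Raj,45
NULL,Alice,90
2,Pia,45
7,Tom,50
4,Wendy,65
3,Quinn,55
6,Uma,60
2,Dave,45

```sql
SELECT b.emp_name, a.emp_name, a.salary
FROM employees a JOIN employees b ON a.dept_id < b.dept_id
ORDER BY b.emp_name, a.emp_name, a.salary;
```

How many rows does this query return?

INNER JOIN keeps only pairs where the ON condition holds.
Matching on a.dept_id < b.dept_id. A NULL in a compared column never satisfies the condition.
- a (dept_id=4) pairs with 3 row(s) of b.
- a (dept_id=5) pairs with 2 row(s) of b.
- a (dept_id=NULL) has no partner → excluded.
- a (dept_id=2) pairs with 6 row(s) of b.
- a (dept_id=7) has no partner → excluded.
- a (dept_id=4) pairs with 3 row(s) of b.
- a (dept_id=3) pairs with 5 row(s) of b.
- a (dept_id=6) pairs with 1 row(s) of b.
- a (dept_id=2) pairs with 6 row(s) of b.
Total: 26 rows.

26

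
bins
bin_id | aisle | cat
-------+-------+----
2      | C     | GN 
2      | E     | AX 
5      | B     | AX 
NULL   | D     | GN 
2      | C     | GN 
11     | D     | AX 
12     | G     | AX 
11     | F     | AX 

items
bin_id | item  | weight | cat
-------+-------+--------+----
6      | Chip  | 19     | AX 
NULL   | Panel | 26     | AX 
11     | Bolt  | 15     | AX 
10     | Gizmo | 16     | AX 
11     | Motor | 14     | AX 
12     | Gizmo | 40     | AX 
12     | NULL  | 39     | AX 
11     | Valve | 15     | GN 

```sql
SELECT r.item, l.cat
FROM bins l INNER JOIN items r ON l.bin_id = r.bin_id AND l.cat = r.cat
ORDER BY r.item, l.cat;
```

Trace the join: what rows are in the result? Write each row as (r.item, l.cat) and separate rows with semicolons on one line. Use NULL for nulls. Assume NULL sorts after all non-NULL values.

INNER JOIN keeps only pairs where the ON condition holds.
Matching on l.bin_id = r.bin_id AND l.cat = r.cat. A NULL in a compared column never satisfies the condition.
- l[0] bin_id=2, cat=GN → no match; dropped.
- l[1] bin_id=2, cat=AX → no match; dropped.
- l[2] bin_id=5, cat=AX → no match; dropped.
- l[3] bin_id=NULL, cat=GN → no match; dropped.
- l[4] bin_id=2, cat=GN → no match; dropped.
- l[5] bin_id=11, cat=AX → 2 match(es) in r → 2 row(s).
- l[6] bin_id=12, cat=AX → 2 match(es) in r → 2 row(s).
- l[7] bin_id=11, cat=AX → 2 match(es) in r → 2 row(s).
After projecting and ordering:
r.item | l.cat
Bolt | AX
Bolt | AX
Gizmo | AX
Motor | AX
Motor | AX
NULL | AX

(Bolt, AX); (Bolt, AX); (Gizmo, AX); (Motor, AX); (Motor, AX); (NULL, AX)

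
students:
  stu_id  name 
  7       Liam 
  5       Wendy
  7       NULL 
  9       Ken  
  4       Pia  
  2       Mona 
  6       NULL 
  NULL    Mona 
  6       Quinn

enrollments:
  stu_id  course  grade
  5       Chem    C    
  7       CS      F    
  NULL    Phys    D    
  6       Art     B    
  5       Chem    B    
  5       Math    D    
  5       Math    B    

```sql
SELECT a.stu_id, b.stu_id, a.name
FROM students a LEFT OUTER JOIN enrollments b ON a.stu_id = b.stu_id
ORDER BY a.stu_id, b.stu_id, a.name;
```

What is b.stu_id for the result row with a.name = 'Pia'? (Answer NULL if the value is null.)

NULL

LEFT JOIN keeps every row from `students`; unmatched rows get NULL for `enrollments`'s columns.
Matching on a.stu_id = b.stu_id. A NULL in a compared column never satisfies the condition.
- a row (stu_id=7): matches 1 b row(s) → 1 output row(s).
- a row (stu_id=5): matches 4 b row(s) → 4 output row(s).
- a row (stu_id=7): matches 1 b row(s) → 1 output row(s).
- a row (stu_id=9): no match → kept, b columns NULL.
- a row (stu_id=4): no match → kept, b columns NULL.
- a row (stu_id=2): no match → kept, b columns NULL.
- a row (stu_id=6): matches 1 b row(s) → 1 output row(s).
- a row (stu_id=NULL): no match → kept, b columns NULL.
- a row (stu_id=6): matches 1 b row(s) → 1 output row(s).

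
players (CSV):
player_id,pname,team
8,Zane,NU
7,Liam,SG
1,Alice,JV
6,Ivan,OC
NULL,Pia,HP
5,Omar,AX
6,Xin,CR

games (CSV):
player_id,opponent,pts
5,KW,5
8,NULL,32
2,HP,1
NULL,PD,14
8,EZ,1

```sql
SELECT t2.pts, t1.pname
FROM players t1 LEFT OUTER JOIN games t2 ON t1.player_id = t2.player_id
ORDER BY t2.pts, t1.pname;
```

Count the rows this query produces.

8

LEFT JOIN keeps every row from `players`; unmatched rows get NULL for `games`'s columns.
Matching on t1.player_id = t2.player_id. A NULL in a compared column never satisfies the condition.
Matched pairs: 3; unmatched t1 rows kept: 5.
Total: 3 matched + 5 padded = 8 rows.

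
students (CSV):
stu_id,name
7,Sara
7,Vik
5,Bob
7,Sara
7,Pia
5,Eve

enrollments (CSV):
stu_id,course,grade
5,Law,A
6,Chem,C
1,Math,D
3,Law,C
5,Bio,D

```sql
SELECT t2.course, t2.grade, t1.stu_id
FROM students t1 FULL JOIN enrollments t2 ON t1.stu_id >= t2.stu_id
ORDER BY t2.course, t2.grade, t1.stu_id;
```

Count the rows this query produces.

28

FULL OUTER JOIN keeps every row from both sides; unmatched rows get NULL for the other side's columns.
Matching on t1.stu_id >= t2.stu_id.
- t1 row (stu_id=7): matches 5 t2 row(s) → 5 output row(s).
- t1 row (stu_id=7): matches 5 t2 row(s) → 5 output row(s).
- t1 row (stu_id=5): matches 4 t2 row(s) → 4 output row(s).
- t1 row (stu_id=7): matches 5 t2 row(s) → 5 output row(s).
- t1 row (stu_id=7): matches 5 t2 row(s) → 5 output row(s).
- t1 row (stu_id=5): matches 4 t2 row(s) → 4 output row(s).
Total: 28 rows.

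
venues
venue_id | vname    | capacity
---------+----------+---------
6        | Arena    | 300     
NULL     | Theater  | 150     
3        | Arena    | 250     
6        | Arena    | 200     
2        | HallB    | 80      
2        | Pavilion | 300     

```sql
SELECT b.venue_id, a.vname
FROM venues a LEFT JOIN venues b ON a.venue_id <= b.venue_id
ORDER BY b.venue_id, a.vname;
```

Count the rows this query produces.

18

LEFT JOIN keeps every row from `venues a`; unmatched rows get NULL for `venues b`'s columns.
Matching on a.venue_id <= b.venue_id. A NULL in a compared column never satisfies the condition.
- venue_id=6: 2 matching b row(s), so 2 row(s) emitted.
- venue_id=NULL: no b row matches, row kept with b columns NULL.
- venue_id=3: 3 matching b row(s), so 3 row(s) emitted.
- venue_id=6: 2 matching b row(s), so 2 row(s) emitted.
- venue_id=2: 5 matching b row(s), so 5 row(s) emitted.
- venue_id=2: 5 matching b row(s), so 5 row(s) emitted.
Total: 17 matched + 1 padded = 18 rows.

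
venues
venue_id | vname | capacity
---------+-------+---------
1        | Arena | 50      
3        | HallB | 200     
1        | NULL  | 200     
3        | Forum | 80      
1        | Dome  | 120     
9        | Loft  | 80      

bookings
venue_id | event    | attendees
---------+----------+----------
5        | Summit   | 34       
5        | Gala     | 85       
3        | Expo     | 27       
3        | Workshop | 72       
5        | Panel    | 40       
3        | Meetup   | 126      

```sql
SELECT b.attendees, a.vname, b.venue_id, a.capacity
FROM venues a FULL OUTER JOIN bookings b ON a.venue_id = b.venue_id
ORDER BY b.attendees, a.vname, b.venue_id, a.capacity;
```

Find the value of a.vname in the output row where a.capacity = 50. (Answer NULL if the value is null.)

FULL OUTER JOIN keeps every row from both sides; unmatched rows get NULL for the other side's columns.
Matching on a.venue_id = b.venue_id.
- a row (venue_id=1): no match → kept, b columns NULL.
- a row (venue_id=3): matches 3 b row(s) → 3 output row(s).
- a row (venue_id=1): no match → kept, b columns NULL.
- a row (venue_id=3): matches 3 b row(s) → 3 output row(s).
- a row (venue_id=1): no match → kept, b columns NULL.
- a row (venue_id=9): no match → kept, b columns NULL.
- 3 row(s) from b found no a partner → padded with NULL.

Arena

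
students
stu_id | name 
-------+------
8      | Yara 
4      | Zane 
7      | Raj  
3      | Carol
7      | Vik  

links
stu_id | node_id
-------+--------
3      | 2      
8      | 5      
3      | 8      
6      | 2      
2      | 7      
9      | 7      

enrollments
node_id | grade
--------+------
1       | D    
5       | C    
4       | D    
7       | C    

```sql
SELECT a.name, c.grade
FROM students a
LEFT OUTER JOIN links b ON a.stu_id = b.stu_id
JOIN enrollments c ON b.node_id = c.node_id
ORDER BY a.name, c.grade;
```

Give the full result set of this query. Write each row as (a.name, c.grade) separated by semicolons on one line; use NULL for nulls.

(Yara, C)

Step 1 — a LEFT JOIN b on stu_id → 6 row(s).
Then INNER JOIN `enrollments c` on node_id: keep only rows whose b.node_id appears in c.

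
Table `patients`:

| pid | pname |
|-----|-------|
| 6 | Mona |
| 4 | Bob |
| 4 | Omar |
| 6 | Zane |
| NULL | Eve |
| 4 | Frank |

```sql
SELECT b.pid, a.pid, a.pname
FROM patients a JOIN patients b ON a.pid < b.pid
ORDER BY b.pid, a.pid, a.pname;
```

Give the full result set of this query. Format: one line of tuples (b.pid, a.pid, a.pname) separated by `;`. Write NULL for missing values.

INNER JOIN keeps only pairs where the ON condition holds.
Matching on a.pid < b.pid. A NULL in a compared column never satisfies the condition.
- a (pid=6) has no partner → excluded.
- a (pid=4) pairs with 2 row(s) of b.
- a (pid=4) pairs with 2 row(s) of b.
- a (pid=6) has no partner → excluded.
- a (pid=NULL) has no partner → excluded.
- a (pid=4) pairs with 2 row(s) of b.
After projecting and ordering:
b.pid | a.pid | a.pname
6 | 4 | Bob
6 | 4 | Bob
6 | 4 | Frank
6 | 4 | Frank
6 | 4 | Omar
6 | 4 | Omar

(6, 4, Bob); (6, 4, Bob); (6, 4, Frank); (6, 4, Frank); (6, 4, Omar); (6, 4, Omar)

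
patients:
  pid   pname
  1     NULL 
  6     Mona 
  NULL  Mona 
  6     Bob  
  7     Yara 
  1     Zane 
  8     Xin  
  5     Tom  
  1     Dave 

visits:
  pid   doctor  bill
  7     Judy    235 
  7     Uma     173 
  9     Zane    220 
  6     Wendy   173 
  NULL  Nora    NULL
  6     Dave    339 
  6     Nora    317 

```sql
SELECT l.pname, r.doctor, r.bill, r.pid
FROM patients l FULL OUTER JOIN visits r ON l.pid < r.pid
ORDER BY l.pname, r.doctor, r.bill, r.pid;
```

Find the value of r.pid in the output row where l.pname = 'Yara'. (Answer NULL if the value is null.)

9

FULL OUTER JOIN keeps every row from both sides; unmatched rows get NULL for the other side's columns.
Matching on l.pid < r.pid. A NULL in a compared column never satisfies the condition.
Matched pairs: 32; unmatched l rows kept: 1; unmatched r rows kept: 1.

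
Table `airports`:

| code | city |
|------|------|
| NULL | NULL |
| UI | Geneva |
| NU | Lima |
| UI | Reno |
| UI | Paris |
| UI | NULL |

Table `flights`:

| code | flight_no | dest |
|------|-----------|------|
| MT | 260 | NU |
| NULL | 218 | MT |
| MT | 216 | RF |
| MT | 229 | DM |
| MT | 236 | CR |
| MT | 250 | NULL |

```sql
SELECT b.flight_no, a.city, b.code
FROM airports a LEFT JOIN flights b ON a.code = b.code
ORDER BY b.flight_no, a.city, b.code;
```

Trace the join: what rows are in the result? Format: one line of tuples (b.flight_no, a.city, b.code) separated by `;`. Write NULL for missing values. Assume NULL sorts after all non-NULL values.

(NULL, Geneva, NULL); (NULL, Lima, NULL); (NULL, Paris, NULL); (NULL, Reno, NULL); (NULL, NULL, NULL); (NULL, NULL, NULL)

LEFT JOIN keeps every row from `airports`; unmatched rows get NULL for `flights`'s columns.
Matching on a.code = b.code. A NULL in a compared column never satisfies the condition.
- code=NULL: no b row matches, row kept with b columns NULL.
- code=UI: no b row matches, row kept with b columns NULL.
- code=NU: no b row matches, row kept with b columns NULL.
- code=UI: no b row matches, row kept with b columns NULL.
- code=UI: no b row matches, row kept with b columns NULL.
- code=UI: no b row matches, row kept with b columns NULL.
After projecting and ordering:
b.flight_no | a.city | b.code
NULL | Geneva | NULL
NULL | Lima | NULL
NULL | Paris | NULL
NULL | Reno | NULL
NULL | NULL | NULL
NULL | NULL | NULL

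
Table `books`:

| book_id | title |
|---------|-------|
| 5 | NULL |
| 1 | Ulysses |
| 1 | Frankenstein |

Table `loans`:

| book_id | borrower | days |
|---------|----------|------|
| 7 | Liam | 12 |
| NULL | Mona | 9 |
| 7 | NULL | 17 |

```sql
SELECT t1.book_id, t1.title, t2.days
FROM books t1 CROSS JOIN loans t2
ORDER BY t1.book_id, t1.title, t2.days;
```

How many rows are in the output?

9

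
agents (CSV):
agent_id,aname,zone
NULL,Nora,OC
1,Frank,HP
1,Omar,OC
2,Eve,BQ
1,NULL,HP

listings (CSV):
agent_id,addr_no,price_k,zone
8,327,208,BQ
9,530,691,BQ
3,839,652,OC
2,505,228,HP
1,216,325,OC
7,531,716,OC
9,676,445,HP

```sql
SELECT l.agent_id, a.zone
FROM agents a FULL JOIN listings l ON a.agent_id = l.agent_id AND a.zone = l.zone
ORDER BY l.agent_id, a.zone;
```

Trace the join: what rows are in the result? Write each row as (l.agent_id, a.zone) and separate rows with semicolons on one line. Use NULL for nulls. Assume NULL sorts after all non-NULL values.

FULL OUTER JOIN keeps every row from both sides; unmatched rows get NULL for the other side's columns.
Matching on a.agent_id = l.agent_id AND a.zone = l.zone. A NULL in a compared column never satisfies the condition.
Matched pairs: 1; unmatched a rows kept: 4; unmatched l rows kept: 6.

(1, OC); (2, NULL); (3, NULL); (7, NULL); (8, NULL); (9, NULL); (9, NULL); (NULL, BQ); (NULL, HP); (NULL, HP); (NULL, OC)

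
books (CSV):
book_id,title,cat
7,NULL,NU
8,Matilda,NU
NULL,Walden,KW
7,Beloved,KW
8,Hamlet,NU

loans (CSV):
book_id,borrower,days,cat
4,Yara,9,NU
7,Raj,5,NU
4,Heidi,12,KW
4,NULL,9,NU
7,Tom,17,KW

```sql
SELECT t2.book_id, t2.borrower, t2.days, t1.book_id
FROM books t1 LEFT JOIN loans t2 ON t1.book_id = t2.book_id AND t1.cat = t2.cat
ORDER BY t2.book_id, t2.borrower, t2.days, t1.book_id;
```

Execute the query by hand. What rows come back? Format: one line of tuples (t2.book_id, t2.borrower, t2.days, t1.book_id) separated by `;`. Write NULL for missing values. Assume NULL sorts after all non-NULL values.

(7, Raj, 5, 7); (7, Tom, 17, 7); (NULL, NULL, NULL, 8); (NULL, NULL, NULL, 8); (NULL, NULL, NULL, NULL)

LEFT JOIN keeps every row from `books`; unmatched rows get NULL for `loans`'s columns.
Matching on t1.book_id = t2.book_id AND t1.cat = t2.cat. A NULL in a compared column never satisfies the condition.
- book_id=7, cat=NU: 1 matching t2 row(s), so 1 row(s) emitted.
- book_id=8, cat=NU: no t2 row matches, row kept with t2 columns NULL.
- book_id=NULL, cat=KW: no t2 row matches, row kept with t2 columns NULL.
- book_id=7, cat=KW: 1 matching t2 row(s), so 1 row(s) emitted.
- book_id=8, cat=NU: no t2 row matches, row kept with t2 columns NULL.
After projecting and ordering:
t2.book_id | t2.borrower | t2.days | t1.book_id
7 | Raj | 5 | 7
7 | Tom | 17 | 7
NULL | NULL | NULL | 8
NULL | NULL | NULL | 8
NULL | NULL | NULL | NULL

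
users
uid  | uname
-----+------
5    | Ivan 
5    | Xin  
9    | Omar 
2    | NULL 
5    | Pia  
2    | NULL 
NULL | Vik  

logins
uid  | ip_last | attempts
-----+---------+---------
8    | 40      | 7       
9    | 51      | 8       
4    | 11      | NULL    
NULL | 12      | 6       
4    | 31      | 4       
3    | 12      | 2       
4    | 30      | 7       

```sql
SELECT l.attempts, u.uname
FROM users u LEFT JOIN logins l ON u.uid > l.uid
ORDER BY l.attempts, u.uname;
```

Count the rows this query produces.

20

LEFT JOIN keeps every row from `users`; unmatched rows get NULL for `logins`'s columns.
Matching on u.uid > l.uid. A NULL in a compared column never satisfies the condition.
- u row (uid=5): matches 4 l row(s) → 4 output row(s).
- u row (uid=5): matches 4 l row(s) → 4 output row(s).
- u row (uid=9): matches 5 l row(s) → 5 output row(s).
- u row (uid=2): no match → kept, l columns NULL.
- u row (uid=5): matches 4 l row(s) → 4 output row(s).
- u row (uid=2): no match → kept, l columns NULL.
- u row (uid=NULL): no match → kept, l columns NULL.
Total: 17 matched + 3 padded = 20 rows.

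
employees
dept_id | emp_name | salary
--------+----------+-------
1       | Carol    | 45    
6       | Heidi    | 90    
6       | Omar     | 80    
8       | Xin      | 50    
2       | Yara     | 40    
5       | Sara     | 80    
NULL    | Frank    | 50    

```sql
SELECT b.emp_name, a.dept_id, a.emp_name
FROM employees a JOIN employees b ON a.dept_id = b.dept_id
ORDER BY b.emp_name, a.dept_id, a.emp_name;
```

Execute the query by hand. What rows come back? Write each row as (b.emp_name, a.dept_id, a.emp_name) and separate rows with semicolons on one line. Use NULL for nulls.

(Carol, 1, Carol); (Heidi, 6, Heidi); (Heidi, 6, Omar); (Omar, 6, Heidi); (Omar, 6, Omar); (Sara, 5, Sara); (Xin, 8, Xin); (Yara, 2, Yara)

INNER JOIN keeps only pairs where the ON condition holds.
Matching on a.dept_id = b.dept_id. A NULL in a compared column never satisfies the condition.
- dept_id=1: 1 matching b row(s), so 1 row(s) emitted.
- dept_id=6: 2 matching b row(s), so 2 row(s) emitted.
- dept_id=6: 2 matching b row(s), so 2 row(s) emitted.
- dept_id=8: 1 matching b row(s), so 1 row(s) emitted.
- dept_id=2: 1 matching b row(s), so 1 row(s) emitted.
- dept_id=5: 1 matching b row(s), so 1 row(s) emitted.
- dept_id=NULL: no matching b row, dropped.
After projecting and ordering:
b.emp_name | a.dept_id | a.emp_name
Carol | 1 | Carol
Heidi | 6 | Heidi
Heidi | 6 | Omar
Omar | 6 | Heidi
Omar | 6 | Omar
Sara | 5 | Sara
Xin | 8 | Xin
Yara | 2 | Yara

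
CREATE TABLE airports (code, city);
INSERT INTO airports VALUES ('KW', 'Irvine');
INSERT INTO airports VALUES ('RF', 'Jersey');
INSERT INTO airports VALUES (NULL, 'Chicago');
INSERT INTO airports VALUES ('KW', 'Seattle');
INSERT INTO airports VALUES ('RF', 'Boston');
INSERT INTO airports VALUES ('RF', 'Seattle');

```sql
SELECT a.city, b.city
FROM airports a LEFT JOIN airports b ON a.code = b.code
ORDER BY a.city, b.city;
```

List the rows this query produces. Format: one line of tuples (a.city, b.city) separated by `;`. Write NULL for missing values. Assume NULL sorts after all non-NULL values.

LEFT JOIN keeps every row from `airports a`; unmatched rows get NULL for `airports b`'s columns.
Matching on a.code = b.code. A NULL in a compared column never satisfies the condition.
Matched pairs: 13; unmatched a rows kept: 1.

(Boston, Boston); (Boston, Jersey); (Boston, Seattle); (Chicago, NULL); (Irvine, Irvine); (Irvine, Seattle); (Jersey, Boston); (Jersey, Jersey); (Jersey, Seattle); (Seattle, Boston); (Seattle, Irvine); (Seattle, Jersey); (Seattle, Seattle); (Seattle, Seattle)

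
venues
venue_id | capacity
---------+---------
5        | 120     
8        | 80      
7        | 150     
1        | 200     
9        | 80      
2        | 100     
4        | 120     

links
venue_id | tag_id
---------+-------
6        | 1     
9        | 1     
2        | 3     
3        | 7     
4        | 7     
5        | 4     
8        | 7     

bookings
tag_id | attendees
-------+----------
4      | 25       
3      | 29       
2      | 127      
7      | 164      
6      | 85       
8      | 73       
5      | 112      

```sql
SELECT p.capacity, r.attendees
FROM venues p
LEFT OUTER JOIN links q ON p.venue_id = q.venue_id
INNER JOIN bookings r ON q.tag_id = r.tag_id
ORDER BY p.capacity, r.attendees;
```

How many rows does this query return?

4

Evaluate left to right. First `venues p LEFT JOIN links q` on venue_id: 7 row(s).
Then INNER JOIN `bookings r` on tag_id: keep only rows whose q.tag_id appears in r.
Result: 4 row(s).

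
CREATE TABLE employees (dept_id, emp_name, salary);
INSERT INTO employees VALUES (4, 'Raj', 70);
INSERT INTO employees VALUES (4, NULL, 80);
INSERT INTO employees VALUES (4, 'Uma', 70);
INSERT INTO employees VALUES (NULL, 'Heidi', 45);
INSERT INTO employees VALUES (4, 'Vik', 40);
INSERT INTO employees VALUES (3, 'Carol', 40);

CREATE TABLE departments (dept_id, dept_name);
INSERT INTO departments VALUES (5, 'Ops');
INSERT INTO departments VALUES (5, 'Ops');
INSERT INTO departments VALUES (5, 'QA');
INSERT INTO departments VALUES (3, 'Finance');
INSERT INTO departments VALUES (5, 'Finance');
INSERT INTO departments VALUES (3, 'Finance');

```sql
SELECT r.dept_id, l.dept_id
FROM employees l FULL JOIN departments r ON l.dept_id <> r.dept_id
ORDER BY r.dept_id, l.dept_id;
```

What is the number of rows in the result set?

FULL OUTER JOIN keeps every row from both sides; unmatched rows get NULL for the other side's columns.
Matching on l.dept_id <> r.dept_id. A NULL in a compared column never satisfies the condition.
- l[0] dept_id=4 → 6 match(es) in r → 6 row(s).
- l[1] dept_id=4 → 6 match(es) in r → 6 row(s).
- l[2] dept_id=4 → 6 match(es) in r → 6 row(s).
- l[3] dept_id=NULL → no match; kept with NULLs on the r side.
- l[4] dept_id=4 → 6 match(es) in r → 6 row(s).
- l[5] dept_id=3 → 4 match(es) in r → 4 row(s).
Total: 28 matched + 1 padded = 29 rows.

29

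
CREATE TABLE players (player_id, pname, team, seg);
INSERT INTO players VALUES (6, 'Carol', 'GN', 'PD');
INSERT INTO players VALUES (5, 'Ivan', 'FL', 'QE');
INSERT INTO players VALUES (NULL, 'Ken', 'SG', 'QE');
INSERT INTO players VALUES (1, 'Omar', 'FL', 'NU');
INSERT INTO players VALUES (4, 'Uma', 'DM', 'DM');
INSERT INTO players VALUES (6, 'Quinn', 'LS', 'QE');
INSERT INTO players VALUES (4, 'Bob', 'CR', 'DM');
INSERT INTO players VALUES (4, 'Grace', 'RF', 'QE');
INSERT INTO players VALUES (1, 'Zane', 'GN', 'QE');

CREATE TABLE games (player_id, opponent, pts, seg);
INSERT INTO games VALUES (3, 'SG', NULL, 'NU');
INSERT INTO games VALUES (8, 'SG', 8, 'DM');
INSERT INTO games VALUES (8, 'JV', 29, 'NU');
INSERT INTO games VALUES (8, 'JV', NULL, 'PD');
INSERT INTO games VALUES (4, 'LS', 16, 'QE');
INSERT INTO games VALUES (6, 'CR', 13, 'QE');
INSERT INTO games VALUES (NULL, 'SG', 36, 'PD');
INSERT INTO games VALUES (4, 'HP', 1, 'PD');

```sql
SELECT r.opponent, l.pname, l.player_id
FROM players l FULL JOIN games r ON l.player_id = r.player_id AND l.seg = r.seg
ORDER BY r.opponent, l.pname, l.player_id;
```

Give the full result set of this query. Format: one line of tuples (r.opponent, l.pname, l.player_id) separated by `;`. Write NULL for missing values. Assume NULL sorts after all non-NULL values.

FULL OUTER JOIN keeps every row from both sides; unmatched rows get NULL for the other side's columns.
Matching on l.player_id = r.player_id AND l.seg = r.seg. A NULL in a compared column never satisfies the condition.
Matched pairs: 2; unmatched l rows kept: 7; unmatched r rows kept: 6.

(CR, Quinn, 6); (HP, NULL, NULL); (JV, NULL, NULL); (JV, NULL, NULL); (LS, Grace, 4); (SG, NULL, NULL); (SG, NULL, NULL); (SG, NULL, NULL); (NULL, Bob, 4); (NULL, Carol, 6); (NULL, Ivan, 5); (NULL, Ken, NULL); (NULL, Omar, 1); (NULL, Uma, 4); (NULL, Zane, 1)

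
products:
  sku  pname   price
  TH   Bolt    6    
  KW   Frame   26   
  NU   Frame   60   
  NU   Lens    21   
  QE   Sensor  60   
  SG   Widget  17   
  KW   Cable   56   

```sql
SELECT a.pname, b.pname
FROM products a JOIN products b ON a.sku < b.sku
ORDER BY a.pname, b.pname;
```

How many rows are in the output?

INNER JOIN keeps only pairs where the ON condition holds.
Matching on a.sku < b.sku.
Matched pairs: 19.
Total: 19 rows.

19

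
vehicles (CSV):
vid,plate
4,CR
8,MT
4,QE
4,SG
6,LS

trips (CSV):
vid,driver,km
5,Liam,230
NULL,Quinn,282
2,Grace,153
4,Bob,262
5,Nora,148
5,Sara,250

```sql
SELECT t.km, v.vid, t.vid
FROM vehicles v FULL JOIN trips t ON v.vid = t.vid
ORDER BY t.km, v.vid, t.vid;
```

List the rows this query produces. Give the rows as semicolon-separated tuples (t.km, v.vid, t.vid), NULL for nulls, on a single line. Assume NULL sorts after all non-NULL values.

(148, NULL, 5); (153, NULL, 2); (230, NULL, 5); (250, NULL, 5); (262, 4, 4); (262, 4, 4); (262, 4, 4); (282, NULL, NULL); (NULL, 6, NULL); (NULL, 8, NULL)

FULL OUTER JOIN keeps every row from both sides; unmatched rows get NULL for the other side's columns.
Matching on v.vid = t.vid. A NULL in a compared column never satisfies the condition.
Matched pairs: 3; unmatched v rows kept: 2; unmatched t rows kept: 5.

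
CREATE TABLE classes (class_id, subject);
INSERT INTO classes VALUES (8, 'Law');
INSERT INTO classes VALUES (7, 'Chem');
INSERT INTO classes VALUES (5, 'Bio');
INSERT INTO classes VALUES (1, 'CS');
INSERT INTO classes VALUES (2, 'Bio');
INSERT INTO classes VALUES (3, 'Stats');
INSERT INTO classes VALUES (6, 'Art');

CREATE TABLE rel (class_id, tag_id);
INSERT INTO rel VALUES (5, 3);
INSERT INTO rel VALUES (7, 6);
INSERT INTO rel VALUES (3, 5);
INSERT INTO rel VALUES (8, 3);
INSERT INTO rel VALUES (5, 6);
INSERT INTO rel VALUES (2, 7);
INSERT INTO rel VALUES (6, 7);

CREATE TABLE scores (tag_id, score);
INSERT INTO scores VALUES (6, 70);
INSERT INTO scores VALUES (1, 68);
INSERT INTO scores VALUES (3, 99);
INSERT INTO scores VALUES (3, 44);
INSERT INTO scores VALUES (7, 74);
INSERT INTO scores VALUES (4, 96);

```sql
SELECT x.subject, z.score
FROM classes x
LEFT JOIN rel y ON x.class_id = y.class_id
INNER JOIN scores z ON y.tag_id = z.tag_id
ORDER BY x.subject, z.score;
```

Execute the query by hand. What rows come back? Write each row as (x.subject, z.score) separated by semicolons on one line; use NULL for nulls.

Evaluate left to right. First `classes x LEFT JOIN rel y` on class_id: 8 row(s).
Then INNER JOIN `scores z` on tag_id: keep only rows whose y.tag_id appears in z.

(Art, 74); (Bio, 44); (Bio, 70); (Bio, 74); (Bio, 99); (Chem, 70); (Law, 44); (Law, 99)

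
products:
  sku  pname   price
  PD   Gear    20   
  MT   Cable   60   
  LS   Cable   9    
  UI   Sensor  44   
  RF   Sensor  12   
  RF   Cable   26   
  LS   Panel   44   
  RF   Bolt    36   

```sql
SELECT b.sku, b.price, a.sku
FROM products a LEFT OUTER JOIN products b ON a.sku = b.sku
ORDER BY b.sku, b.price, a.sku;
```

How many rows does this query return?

LEFT JOIN keeps every row from `products a`; unmatched rows get NULL for `products b`'s columns.
Matching on a.sku = b.sku.
- sku=PD: 1 matching b row(s), so 1 row(s) emitted.
- sku=MT: 1 matching b row(s), so 1 row(s) emitted.
- sku=LS: 2 matching b row(s), so 2 row(s) emitted.
- sku=UI: 1 matching b row(s), so 1 row(s) emitted.
- sku=RF: 3 matching b row(s), so 3 row(s) emitted.
- sku=RF: 3 matching b row(s), so 3 row(s) emitted.
- sku=LS: 2 matching b row(s), so 2 row(s) emitted.
- sku=RF: 3 matching b row(s), so 3 row(s) emitted.
Total: 16 rows.

16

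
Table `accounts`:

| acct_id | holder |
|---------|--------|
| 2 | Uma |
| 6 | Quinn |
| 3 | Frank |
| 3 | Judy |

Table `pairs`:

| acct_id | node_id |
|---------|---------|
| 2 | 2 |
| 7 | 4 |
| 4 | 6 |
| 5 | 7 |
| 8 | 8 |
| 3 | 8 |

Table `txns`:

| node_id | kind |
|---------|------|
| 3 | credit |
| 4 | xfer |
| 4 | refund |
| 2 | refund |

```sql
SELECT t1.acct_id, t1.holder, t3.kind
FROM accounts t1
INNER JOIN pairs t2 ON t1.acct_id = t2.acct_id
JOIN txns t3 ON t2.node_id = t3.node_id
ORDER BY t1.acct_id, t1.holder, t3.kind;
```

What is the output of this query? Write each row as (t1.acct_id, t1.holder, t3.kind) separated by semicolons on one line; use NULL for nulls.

(2, Uma, refund)

Evaluate left to right. First `accounts t1 INNER JOIN pairs t2` on acct_id: 3 row(s).
Then INNER JOIN `txns t3` on node_id: keep only rows whose t2.node_id appears in t3.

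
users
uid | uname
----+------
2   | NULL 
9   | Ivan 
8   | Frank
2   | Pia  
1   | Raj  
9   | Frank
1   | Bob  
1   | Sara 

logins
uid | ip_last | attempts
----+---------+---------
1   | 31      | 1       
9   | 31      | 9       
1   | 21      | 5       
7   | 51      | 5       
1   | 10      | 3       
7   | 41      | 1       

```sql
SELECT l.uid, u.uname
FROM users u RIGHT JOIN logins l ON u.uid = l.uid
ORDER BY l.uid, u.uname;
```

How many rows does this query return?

RIGHT JOIN keeps every row from `logins`; unmatched rows get NULL for `users`'s columns.
Matching on u.uid = l.uid.
- u row (uid=2): no match.
- u row (uid=9): matches 1 l row(s) → 1 output row(s).
- u row (uid=8): no match.
- u row (uid=2): no match.
- u row (uid=1): matches 3 l row(s) → 3 output row(s).
- u row (uid=9): matches 1 l row(s) → 1 output row(s).
- u row (uid=1): matches 3 l row(s) → 3 output row(s).
- u row (uid=1): matches 3 l row(s) → 3 output row(s).
- 2 row(s) from l found no u partner → padded with NULL.
Total: 11 matched + 2 padded = 13 rows.

13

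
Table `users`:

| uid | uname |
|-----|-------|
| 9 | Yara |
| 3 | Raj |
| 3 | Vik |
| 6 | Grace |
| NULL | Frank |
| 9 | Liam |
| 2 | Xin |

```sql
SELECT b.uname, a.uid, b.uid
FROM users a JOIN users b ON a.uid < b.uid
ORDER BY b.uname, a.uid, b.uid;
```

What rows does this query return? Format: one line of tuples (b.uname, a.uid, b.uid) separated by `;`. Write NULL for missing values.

(Grace, 2, 6); (Grace, 3, 6); (Grace, 3, 6); (Liam, 2, 9); (Liam, 3, 9); (Liam, 3, 9); (Liam, 6, 9); (Raj, 2, 3); (Vik, 2, 3); (Yara, 2, 9); (Yara, 3, 9); (Yara, 3, 9); (Yara, 6, 9)

INNER JOIN keeps only pairs where the ON condition holds.
Matching on a.uid < b.uid. A NULL in a compared column never satisfies the condition.
- uid=9: no matching b row, dropped.
- uid=3: 3 matching b row(s), so 3 row(s) emitted.
- uid=3: 3 matching b row(s), so 3 row(s) emitted.
- uid=6: 2 matching b row(s), so 2 row(s) emitted.
- uid=NULL: no matching b row, dropped.
- uid=9: no matching b row, dropped.
- uid=2: 5 matching b row(s), so 5 row(s) emitted.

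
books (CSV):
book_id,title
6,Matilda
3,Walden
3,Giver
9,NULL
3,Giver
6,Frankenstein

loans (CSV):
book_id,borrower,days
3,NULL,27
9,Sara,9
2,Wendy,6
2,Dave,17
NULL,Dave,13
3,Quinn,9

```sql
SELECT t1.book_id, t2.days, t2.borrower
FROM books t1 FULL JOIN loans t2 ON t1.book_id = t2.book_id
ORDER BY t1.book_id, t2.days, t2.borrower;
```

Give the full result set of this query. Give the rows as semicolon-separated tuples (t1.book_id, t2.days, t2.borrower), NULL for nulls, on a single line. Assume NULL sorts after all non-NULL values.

(3, 9, Quinn); (3, 9, Quinn); (3, 9, Quinn); (3, 27, NULL); (3, 27, NULL); (3, 27, NULL); (6, NULL, NULL); (6, NULL, NULL); (9, 9, Sara); (NULL, 6, Wendy); (NULL, 13, Dave); (NULL, 17, Dave)

FULL OUTER JOIN keeps every row from both sides; unmatched rows get NULL for the other side's columns.
Matching on t1.book_id = t2.book_id. A NULL in a compared column never satisfies the condition.
- t1 row (book_id=6): no match → kept, t2 columns NULL.
- t1 row (book_id=3): matches 2 t2 row(s) → 2 output row(s).
- t1 row (book_id=3): matches 2 t2 row(s) → 2 output row(s).
- t1 row (book_id=9): matches 1 t2 row(s) → 1 output row(s).
- t1 row (book_id=3): matches 2 t2 row(s) → 2 output row(s).
- t1 row (book_id=6): no match → kept, t2 columns NULL.
- 3 row(s) from t2 found no t1 partner → padded with NULL.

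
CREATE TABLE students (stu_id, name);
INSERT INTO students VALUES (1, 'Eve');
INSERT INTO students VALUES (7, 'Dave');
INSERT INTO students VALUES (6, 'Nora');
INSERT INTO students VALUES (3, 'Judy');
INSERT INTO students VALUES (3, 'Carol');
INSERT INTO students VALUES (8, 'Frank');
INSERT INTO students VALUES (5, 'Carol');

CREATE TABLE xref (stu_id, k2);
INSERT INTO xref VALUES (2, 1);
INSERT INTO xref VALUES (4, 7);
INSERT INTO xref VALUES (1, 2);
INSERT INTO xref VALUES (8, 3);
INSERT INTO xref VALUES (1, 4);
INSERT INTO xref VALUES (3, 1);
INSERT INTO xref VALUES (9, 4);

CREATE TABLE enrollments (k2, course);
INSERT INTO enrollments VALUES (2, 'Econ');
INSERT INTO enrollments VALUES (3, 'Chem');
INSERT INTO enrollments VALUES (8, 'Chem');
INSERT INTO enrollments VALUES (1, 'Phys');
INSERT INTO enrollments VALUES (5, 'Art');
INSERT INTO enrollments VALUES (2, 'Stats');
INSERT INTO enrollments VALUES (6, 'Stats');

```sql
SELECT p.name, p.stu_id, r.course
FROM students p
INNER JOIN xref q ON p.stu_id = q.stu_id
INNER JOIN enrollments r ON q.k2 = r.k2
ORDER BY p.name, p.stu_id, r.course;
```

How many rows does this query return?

5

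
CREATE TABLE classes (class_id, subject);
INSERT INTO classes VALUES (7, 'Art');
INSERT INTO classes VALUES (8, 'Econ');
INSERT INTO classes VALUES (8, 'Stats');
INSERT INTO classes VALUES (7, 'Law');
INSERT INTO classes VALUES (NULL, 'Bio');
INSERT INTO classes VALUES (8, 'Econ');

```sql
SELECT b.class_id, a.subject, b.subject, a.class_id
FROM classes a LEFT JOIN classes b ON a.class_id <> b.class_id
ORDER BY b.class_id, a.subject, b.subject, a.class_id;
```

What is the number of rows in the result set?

13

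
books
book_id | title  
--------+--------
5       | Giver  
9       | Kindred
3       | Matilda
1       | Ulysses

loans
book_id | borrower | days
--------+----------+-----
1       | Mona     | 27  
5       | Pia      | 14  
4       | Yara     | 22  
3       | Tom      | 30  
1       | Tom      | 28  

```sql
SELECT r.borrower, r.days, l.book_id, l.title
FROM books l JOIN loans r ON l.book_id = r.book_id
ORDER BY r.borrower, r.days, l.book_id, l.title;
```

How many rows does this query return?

4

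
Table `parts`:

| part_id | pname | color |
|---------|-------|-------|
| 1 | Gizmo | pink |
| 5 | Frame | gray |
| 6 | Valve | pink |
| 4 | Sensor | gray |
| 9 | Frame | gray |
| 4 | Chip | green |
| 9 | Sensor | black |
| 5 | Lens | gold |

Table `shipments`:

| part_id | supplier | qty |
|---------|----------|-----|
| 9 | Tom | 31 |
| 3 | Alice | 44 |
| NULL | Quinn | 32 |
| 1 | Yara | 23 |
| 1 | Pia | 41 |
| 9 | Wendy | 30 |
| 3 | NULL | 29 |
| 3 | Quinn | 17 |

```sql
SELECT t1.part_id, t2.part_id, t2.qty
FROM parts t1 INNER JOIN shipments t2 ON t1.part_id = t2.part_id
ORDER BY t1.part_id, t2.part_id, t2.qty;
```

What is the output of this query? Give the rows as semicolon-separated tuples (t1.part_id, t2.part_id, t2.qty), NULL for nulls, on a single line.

(1, 1, 23); (1, 1, 41); (9, 9, 30); (9, 9, 30); (9, 9, 31); (9, 9, 31)

INNER JOIN keeps only pairs where the ON condition holds.
Matching on t1.part_id = t2.part_id. A NULL in a compared column never satisfies the condition.
- t1 row (part_id=1): matches 2 t2 row(s) → 2 output row(s).
- t1 row (part_id=5): no match → dropped.
- t1 row (part_id=6): no match → dropped.
- t1 row (part_id=4): no match → dropped.
- t1 row (part_id=9): matches 2 t2 row(s) → 2 output row(s).
- t1 row (part_id=4): no match → dropped.
- t1 row (part_id=9): matches 2 t2 row(s) → 2 output row(s).
- t1 row (part_id=5): no match → dropped.
After projecting and ordering:
t1.part_id | t2.part_id | t2.qty
1 | 1 | 23
1 | 1 | 41
9 | 9 | 30
9 | 9 | 30
9 | 9 | 31
9 | 9 | 31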